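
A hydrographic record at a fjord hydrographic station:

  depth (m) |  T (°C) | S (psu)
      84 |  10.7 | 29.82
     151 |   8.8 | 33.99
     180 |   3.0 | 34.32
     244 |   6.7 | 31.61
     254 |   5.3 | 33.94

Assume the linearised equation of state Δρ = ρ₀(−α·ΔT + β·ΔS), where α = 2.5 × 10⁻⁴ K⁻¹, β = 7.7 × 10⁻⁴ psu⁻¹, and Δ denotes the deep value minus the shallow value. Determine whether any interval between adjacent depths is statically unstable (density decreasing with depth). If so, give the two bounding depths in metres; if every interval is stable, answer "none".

180–244 m

Evaluate Δρ/ρ₀ = −αΔT + βΔS across each adjacent pair:
  84–151 m: −αΔT+βΔS = −(2.5 × 10⁻⁴)(-1.9)+(7.7 × 10⁻⁴)(+4.17) = 3.7 × 10⁻³ → stable
  151–180 m: −αΔT+βΔS = −(2.5 × 10⁻⁴)(-5.8)+(7.7 × 10⁻⁴)(+0.33) = 1.7 × 10⁻³ → stable
  180–244 m: −αΔT+βΔS = −(2.5 × 10⁻⁴)(+3.7)+(7.7 × 10⁻⁴)(-2.71) = -3.0 × 10⁻³ → UNSTABLE
  244–254 m: −αΔT+βΔS = −(2.5 × 10⁻⁴)(-1.4)+(7.7 × 10⁻⁴)(+2.33) = 2.1 × 10⁻³ → stable
The 180–244 m interval has Δρ < 0: lighter water underlies denser water.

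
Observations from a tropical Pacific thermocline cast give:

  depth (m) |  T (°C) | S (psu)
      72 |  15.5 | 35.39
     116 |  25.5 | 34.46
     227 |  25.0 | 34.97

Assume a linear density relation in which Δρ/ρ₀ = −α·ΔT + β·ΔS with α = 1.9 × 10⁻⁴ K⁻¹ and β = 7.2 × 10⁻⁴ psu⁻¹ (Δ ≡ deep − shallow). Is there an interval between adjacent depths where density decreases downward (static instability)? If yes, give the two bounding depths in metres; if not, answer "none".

Evaluate Δρ/ρ₀ = −αΔT + βΔS across each adjacent pair:
  72–116 m: −αΔT+βΔS = −(1.9 × 10⁻⁴)(+10.0)+(7.2 × 10⁻⁴)(-0.93) = -2.6 × 10⁻³ → UNSTABLE
  116–227 m: −αΔT+βΔS = −(1.9 × 10⁻⁴)(-0.5)+(7.2 × 10⁻⁴)(+0.51) = 4.6 × 10⁻⁴ → stable
The 72–116 m interval has Δρ < 0: lighter water underlies denser water.

72–116 m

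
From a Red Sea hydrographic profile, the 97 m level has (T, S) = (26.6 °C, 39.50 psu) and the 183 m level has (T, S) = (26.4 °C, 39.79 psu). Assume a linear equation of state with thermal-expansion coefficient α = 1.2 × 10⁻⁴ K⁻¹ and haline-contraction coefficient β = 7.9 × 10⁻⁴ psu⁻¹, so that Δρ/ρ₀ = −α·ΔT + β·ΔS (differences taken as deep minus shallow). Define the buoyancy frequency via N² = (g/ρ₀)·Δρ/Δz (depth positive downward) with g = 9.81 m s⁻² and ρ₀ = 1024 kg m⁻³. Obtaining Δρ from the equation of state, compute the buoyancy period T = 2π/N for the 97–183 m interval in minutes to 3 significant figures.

ΔT = -0.2 K, ΔS = +0.29 psu (deep − shallow).
Δρ/ρ₀ = −αΔT + βΔS = 2.40 × 10⁻⁵ + 2.291 × 10⁻⁴ = 2.531 × 10⁻⁴, so Δρ ≈ 0.2592 kg m⁻³.
N² = (g/ρ₀)·Δρ/Δz = g·(Δρ/ρ₀)/Δz = 9.81 × 2.531 × 10⁻⁴ / 86 = 2.8871 × 10⁻⁵ s⁻².
N = √(2.8871 × 10⁻⁵) = 5.3732 × 10⁻³ rad s⁻¹ → T = 2π/N = 1.1694 × 10³ s = 19.490 min ≈ 19.5 min.

19.5 min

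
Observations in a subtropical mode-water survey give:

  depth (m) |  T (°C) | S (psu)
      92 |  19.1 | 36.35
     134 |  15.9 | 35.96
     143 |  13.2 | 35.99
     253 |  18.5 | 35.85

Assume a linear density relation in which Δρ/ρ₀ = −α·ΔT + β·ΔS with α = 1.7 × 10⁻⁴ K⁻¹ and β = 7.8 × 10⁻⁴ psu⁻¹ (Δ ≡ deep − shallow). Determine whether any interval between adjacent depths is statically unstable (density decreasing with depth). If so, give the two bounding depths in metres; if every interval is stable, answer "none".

143–253 m

Evaluate Δρ/ρ₀ = −αΔT + βΔS across each adjacent pair:
  92–134 m: −αΔT+βΔS = −(1.7 × 10⁻⁴)(-3.2)+(7.8 × 10⁻⁴)(-0.39) = 2.4 × 10⁻⁴ → stable
  134–143 m: −αΔT+βΔS = −(1.7 × 10⁻⁴)(-2.7)+(7.8 × 10⁻⁴)(+0.03) = 4.8 × 10⁻⁴ → stable
  143–253 m: −αΔT+βΔS = −(1.7 × 10⁻⁴)(+5.3)+(7.8 × 10⁻⁴)(-0.14) = -1.0 × 10⁻³ → UNSTABLE
The 143–253 m interval has Δρ < 0: lighter water underlies denser water.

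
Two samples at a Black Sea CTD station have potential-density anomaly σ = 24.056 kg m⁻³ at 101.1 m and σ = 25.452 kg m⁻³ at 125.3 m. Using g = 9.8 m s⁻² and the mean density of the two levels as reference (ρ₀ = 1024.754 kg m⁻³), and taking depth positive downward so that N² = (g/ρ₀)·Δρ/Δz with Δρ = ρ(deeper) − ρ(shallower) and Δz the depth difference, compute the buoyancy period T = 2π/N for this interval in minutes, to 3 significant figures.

Δρ = 1025.452 − 1024.056 = 1.396 kg m⁻³ over Δz = 125.3 − 101.1 = 24.2 m.
N² = (9.8/1024.754) × (1.396/24.2) = 5.5167 × 10⁻⁴ s⁻².
N = √(5.5167 × 10⁻⁴) = 0.023488 rad s⁻¹, so T = 2π/N = 267.51 s = 4.4585 min ≈ 4.46 min.
Since Δρ > 0 the layer is stably stratified.

4.46 min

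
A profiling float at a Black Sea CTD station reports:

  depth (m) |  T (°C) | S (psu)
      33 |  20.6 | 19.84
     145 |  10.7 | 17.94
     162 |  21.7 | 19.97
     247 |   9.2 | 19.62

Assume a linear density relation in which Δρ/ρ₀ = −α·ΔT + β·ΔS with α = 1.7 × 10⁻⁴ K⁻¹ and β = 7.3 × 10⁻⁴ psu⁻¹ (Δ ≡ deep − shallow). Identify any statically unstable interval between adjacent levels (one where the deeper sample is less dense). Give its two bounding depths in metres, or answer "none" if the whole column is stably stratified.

145–162 m

Evaluate Δρ/ρ₀ = −αΔT + βΔS across each adjacent pair:
  33–145 m: −αΔT+βΔS = −(1.7 × 10⁻⁴)(-9.9)+(7.3 × 10⁻⁴)(-1.90) = 3.0 × 10⁻⁴ → stable
  145–162 m: −αΔT+βΔS = −(1.7 × 10⁻⁴)(+11.0)+(7.3 × 10⁻⁴)(+2.03) = -3.9 × 10⁻⁴ → UNSTABLE
  162–247 m: −αΔT+βΔS = −(1.7 × 10⁻⁴)(-12.5)+(7.3 × 10⁻⁴)(-0.35) = 1.9 × 10⁻³ → stable
The 145–162 m interval has Δρ < 0: lighter water underlies denser water.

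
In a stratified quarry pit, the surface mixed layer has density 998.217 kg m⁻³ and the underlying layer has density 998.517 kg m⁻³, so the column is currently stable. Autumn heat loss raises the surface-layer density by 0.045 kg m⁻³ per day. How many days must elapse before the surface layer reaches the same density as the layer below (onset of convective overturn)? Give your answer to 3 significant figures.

6.67 days

Density deficit of the surface layer: 998.517 − 998.217 = 0.3 kg m⁻³.
Required change = 0.3 / 0.045 = 6.67 days.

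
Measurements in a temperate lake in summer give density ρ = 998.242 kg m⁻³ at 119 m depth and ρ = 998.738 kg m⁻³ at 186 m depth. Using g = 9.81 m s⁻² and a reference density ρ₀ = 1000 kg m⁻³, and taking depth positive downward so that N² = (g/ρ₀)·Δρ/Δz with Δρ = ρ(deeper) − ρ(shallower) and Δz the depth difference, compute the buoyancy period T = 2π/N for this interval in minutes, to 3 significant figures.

12.3 min

Δρ = 998.738 − 998.242 = 0.496 kg m⁻³ over Δz = 186 − 119 = 67 m.
N² = (9.81/1000) × (0.496/67) = 7.2623 × 10⁻⁵ s⁻².
N = √(7.2623 × 10⁻⁵) = 8.5219 × 10⁻³ rad s⁻¹, so T = 2π/N = 737.30 s = 12.288 min ≈ 12.3 min.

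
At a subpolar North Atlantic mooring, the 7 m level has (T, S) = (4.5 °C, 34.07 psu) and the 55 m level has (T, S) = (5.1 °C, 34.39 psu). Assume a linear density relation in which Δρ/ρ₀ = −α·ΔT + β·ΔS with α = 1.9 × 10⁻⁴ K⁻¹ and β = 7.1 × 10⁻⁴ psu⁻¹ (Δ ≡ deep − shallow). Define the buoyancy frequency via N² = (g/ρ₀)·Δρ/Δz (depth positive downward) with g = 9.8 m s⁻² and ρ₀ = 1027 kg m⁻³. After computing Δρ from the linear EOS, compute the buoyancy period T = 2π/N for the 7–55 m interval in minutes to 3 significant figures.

ΔT = +0.6 K, ΔS = +0.32 psu (deep − shallow).
Δρ/ρ₀ = −αΔT + βΔS = -1.14 × 10⁻⁴ + 2.272 × 10⁻⁴ = 1.132 × 10⁻⁴, so Δρ ≈ 0.1163 kg m⁻³.
N² = (g/ρ₀)·Δρ/Δz = g·(Δρ/ρ₀)/Δz = 9.8 × 1.132 × 10⁻⁴ / 48 = 2.3112 × 10⁻⁵ s⁻².
N = √(2.3112 × 10⁻⁵) = 4.8075 × 10⁻³ rad s⁻¹ → T = 2π/N = 1.3070 × 10³ s = 21.783 min ≈ 21.8 min.

21.8 min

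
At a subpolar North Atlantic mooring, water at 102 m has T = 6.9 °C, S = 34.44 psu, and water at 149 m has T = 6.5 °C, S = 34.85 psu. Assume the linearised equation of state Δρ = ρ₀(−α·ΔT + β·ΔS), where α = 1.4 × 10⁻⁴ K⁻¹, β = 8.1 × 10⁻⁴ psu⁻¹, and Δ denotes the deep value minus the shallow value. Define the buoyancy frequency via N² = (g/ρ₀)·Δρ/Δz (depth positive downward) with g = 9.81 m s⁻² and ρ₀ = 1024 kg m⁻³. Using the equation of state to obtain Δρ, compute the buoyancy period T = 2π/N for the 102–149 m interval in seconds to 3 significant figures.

ΔT = -0.4 K, ΔS = +0.41 psu (deep − shallow).
Δρ/ρ₀ = −αΔT + βΔS = 5.60 × 10⁻⁵ + 3.321 × 10⁻⁴ = 3.881 × 10⁻⁴, so Δρ ≈ 0.3974 kg m⁻³.
N² = (g/ρ₀)·Δρ/Δz = g·(Δρ/ρ₀)/Δz = 9.81 × 3.881 × 10⁻⁴ / 47 = 8.1006 × 10⁻⁵ s⁻².
N = √(8.1006 × 10⁻⁵) = 9.0003 × 10⁻³ rad s⁻¹ → T = 2π/N = 698.11 s ≈ 698 s.

698 s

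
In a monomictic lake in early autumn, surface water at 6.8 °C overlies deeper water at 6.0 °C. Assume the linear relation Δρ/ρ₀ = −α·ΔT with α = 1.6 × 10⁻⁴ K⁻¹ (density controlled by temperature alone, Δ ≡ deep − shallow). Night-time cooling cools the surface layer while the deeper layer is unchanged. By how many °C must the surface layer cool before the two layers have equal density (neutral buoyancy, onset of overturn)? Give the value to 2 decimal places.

With temperature the only control, equal density requires T_surf′ = T_deep.
T_surf′ = 6.0 °C.
Cooling required: 6.8 − 6.0 = 0.80 °C.

0.80 °C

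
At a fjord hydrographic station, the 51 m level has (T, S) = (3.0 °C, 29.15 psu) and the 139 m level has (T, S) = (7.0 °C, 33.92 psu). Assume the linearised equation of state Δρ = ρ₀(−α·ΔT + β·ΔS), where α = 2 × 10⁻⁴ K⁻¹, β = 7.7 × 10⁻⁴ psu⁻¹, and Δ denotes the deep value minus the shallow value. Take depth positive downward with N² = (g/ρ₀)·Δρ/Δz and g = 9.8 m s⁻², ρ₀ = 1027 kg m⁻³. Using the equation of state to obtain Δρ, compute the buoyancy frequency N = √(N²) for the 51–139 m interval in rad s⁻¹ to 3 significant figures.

0.0179 rad s⁻¹

ΔT = +4.0 K, ΔS = +4.77 psu (deep − shallow).
Δρ/ρ₀ = −αΔT + βΔS = -8.00 × 10⁻⁴ + 3.6729 × 10⁻³ = 2.8729 × 10⁻³, so Δρ ≈ 2.950 kg m⁻³.
N² = (g/ρ₀)·Δρ/Δz = g·(Δρ/ρ₀)/Δz = 9.8 × 2.8729 × 10⁻³ / 88 = 3.1994 × 10⁻⁴ s⁻².
N = √(3.1994 × 10⁻⁴) = 0.017887 rad s⁻¹ ≈ 0.0179 rad s⁻¹.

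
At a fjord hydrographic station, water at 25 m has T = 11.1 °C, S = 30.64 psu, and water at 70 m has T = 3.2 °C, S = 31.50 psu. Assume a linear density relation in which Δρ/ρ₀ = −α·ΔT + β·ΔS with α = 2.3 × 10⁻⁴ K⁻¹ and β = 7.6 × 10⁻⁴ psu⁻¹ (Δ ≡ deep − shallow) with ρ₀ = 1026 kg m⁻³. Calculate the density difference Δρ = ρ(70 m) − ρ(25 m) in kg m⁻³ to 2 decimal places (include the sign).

+2.53 kg m⁻³

ΔT = -7.9 K, ΔS = +0.86 psu (deep − shallow).
Δρ/ρ₀ = −(2.3 × 10⁻⁴)(-7.9) + (7.6 × 10⁻⁴)(+0.86) = 2.4706 × 10⁻³.
Δρ = 1026 × (2.4706 × 10⁻³) = +2.53 kg m⁻³.
Positive Δρ: denser below, stable.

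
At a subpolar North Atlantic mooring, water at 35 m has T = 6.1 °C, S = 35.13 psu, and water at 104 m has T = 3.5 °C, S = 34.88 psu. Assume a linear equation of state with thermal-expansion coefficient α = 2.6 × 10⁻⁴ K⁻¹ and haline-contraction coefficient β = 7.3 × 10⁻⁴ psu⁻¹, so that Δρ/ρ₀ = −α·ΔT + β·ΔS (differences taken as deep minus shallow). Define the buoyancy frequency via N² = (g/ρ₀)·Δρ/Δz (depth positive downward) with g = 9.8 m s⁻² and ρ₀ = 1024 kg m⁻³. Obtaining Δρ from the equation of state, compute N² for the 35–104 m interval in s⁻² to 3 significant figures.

7.01 × 10⁻⁵ s⁻²

ΔT = -2.6 K, ΔS = -0.25 psu (deep − shallow).
Δρ/ρ₀ = −αΔT + βΔS = 6.76 × 10⁻⁴ − 1.825 × 10⁻⁴ = 4.935 × 10⁻⁴, so Δρ ≈ 0.5053 kg m⁻³.
N² = (g/ρ₀)·Δρ/Δz = g·(Δρ/ρ₀)/Δz = 9.8 × 4.935 × 10⁻⁴ / 69 = 7.0091 × 10⁻⁵ s⁻² ≈ 7.01 × 10⁻⁵ s⁻².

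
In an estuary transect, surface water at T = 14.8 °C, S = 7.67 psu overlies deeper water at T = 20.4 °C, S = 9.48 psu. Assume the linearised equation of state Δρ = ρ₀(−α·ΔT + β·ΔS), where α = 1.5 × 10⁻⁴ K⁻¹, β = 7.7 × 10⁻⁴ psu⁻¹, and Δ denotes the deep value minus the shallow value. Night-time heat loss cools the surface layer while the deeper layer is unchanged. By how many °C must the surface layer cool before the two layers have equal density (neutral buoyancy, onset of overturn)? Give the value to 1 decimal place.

Neutral buoyancy requires Δρ = 0, i.e. −α(T_deep − T_surf′) + β(S_deep − S_surf) = 0.
T_surf′ = T_deep − (β/α)·ΔS = 20.4 − (7.7 × 10⁻⁴/1.5 × 10⁻⁴)·(+1.81) = 11.109 °C.
Cooling required: 14.8 − (11.109) = 3.691 °C.

3.7 °C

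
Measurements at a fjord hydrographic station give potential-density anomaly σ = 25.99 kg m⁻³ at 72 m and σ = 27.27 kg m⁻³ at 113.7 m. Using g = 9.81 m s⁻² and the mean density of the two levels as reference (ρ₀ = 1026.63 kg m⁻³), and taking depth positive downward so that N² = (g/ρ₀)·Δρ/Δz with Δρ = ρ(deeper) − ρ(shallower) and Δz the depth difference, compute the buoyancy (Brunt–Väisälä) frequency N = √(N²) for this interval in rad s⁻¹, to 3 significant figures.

Δρ = 1027.27 − 1025.99 = 1.28 kg m⁻³ over Δz = 113.7 − 72 = 41.7 m.
N² = (9.81/1026.63) × (1.28/41.7) = 2.9331 × 10⁻⁴ s⁻².
N = √(2.9331 × 10⁻⁴) = 0.017126 rad s⁻¹ ≈ 0.0171 rad s⁻¹.

0.0171 rad s⁻¹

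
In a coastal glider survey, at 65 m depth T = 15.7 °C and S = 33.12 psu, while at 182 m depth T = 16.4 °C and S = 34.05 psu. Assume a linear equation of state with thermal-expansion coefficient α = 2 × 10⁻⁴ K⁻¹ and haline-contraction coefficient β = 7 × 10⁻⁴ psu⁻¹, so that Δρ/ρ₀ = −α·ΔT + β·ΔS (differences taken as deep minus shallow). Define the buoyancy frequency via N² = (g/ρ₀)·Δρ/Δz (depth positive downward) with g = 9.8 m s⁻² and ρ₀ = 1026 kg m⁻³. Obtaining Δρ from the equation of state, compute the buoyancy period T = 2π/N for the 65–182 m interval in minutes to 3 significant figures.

16.0 min

ΔT = +0.7 K, ΔS = +0.93 psu (deep − shallow).
Δρ/ρ₀ = −αΔT + βΔS = -1.40 × 10⁻⁴ + 6.51 × 10⁻⁴ = 5.11 × 10⁻⁴, so Δρ ≈ 0.5243 kg m⁻³.
N² = (g/ρ₀)·Δρ/Δz = g·(Δρ/ρ₀)/Δz = 9.8 × 5.11 × 10⁻⁴ / 117 = 4.2802 × 10⁻⁵ s⁻².
N = √(4.2802 × 10⁻⁵) = 6.5423 × 10⁻³ rad s⁻¹ → T = 2π/N = 960.39 s = 16.006 min ≈ 16.0 min.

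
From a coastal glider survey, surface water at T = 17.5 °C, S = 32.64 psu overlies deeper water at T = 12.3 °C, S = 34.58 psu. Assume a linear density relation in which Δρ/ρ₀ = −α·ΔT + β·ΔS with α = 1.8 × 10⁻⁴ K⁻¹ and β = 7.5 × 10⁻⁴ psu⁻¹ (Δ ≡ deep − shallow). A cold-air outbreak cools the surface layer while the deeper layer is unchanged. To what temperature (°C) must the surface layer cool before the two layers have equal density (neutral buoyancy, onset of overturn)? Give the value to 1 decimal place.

4.2 °C

Neutral buoyancy requires Δρ = 0, i.e. −α(T_deep − T_surf′) + β(S_deep − S_surf) = 0.
T_surf′ = T_deep − (β/α)·ΔS = 12.3 − (7.5 × 10⁻⁴/1.8 × 10⁻⁴)·(+1.94) = 4.217 °C.
Cooling required: 17.5 − (4.217) = 13.283 °C.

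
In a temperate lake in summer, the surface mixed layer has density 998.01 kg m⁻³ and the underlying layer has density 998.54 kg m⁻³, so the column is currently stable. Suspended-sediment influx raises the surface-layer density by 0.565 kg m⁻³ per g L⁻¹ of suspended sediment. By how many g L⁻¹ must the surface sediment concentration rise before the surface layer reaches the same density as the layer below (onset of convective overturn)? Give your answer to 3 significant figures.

Density deficit of the surface layer: 998.54 − 998.01 = 0.53 kg m⁻³.
Required change = 0.53 / 0.565 = 0.938 g L⁻¹.

0.938 g L⁻¹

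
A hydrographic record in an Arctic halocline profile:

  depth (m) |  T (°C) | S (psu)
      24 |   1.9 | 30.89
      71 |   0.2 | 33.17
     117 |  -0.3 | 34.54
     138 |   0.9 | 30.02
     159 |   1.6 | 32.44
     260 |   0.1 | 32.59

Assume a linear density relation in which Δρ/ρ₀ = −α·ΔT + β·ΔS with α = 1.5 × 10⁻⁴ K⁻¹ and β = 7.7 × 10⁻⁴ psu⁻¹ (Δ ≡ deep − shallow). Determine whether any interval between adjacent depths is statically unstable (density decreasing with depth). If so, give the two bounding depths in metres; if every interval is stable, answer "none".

117–138 m

Evaluate Δρ/ρ₀ = −αΔT + βΔS across each adjacent pair:
  24–71 m: −αΔT+βΔS = −(1.5 × 10⁻⁴)(-1.7)+(7.7 × 10⁻⁴)(+2.28) = 2.0 × 10⁻³ → stable
  71–117 m: −αΔT+βΔS = −(1.5 × 10⁻⁴)(-0.5)+(7.7 × 10⁻⁴)(+1.37) = 1.1 × 10⁻³ → stable
  117–138 m: −αΔT+βΔS = −(1.5 × 10⁻⁴)(+1.2)+(7.7 × 10⁻⁴)(-4.52) = -3.7 × 10⁻³ → UNSTABLE
  138–159 m: −αΔT+βΔS = −(1.5 × 10⁻⁴)(+0.7)+(7.7 × 10⁻⁴)(+2.42) = 1.8 × 10⁻³ → stable
  159–260 m: −αΔT+βΔS = −(1.5 × 10⁻⁴)(-1.5)+(7.7 × 10⁻⁴)(+0.15) = 3.4 × 10⁻⁴ → stable
The 117–138 m interval has Δρ < 0: lighter water underlies denser water.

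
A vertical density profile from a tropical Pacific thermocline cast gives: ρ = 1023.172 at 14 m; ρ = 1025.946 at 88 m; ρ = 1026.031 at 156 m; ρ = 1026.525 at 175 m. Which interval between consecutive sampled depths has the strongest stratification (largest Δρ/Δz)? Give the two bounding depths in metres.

Compute the density gradient over each adjacent pair:
  14–88 m: Δρ/Δz = 2.774/74 = 0.037 kg m⁻⁴
  88–156 m: Δρ/Δz = 0.085/68 = 1.3 × 10⁻³ kg m⁻⁴
  156–175 m: Δρ/Δz = 0.494/19 = 0.026 kg m⁻⁴
The largest gradient is in the 14–88 m interval — the pycnocline.

14–88 m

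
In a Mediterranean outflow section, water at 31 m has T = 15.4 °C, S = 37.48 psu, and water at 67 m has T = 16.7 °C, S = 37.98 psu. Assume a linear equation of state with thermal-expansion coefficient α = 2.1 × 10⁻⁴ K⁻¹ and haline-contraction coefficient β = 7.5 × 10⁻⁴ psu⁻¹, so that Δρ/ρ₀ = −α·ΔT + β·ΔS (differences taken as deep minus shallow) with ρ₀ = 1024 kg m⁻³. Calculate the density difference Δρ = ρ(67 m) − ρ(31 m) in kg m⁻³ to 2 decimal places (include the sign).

ΔT = +1.3 K, ΔS = +0.50 psu (deep − shallow).
Δρ/ρ₀ = −(2.1 × 10⁻⁴)(+1.3) + (7.5 × 10⁻⁴)(+0.50) = 1.02 × 10⁻⁴.
Δρ = 1024 × (1.02 × 10⁻⁴) = +0.10 kg m⁻³.
Positive Δρ: denser below, stable.

+0.10 kg m⁻³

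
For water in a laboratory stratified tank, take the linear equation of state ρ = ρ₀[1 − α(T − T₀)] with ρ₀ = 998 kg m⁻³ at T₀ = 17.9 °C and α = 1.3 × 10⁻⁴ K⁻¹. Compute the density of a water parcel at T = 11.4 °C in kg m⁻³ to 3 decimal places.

T − T₀ = -6.5 K.
Bracket = 1 − α·(-6.5) = 1 + (8.45 × 10⁻⁴) = 1.0008450.
ρ = 998 × 1.0008450 = 998.843 kg m⁻³.

998.843 kg m⁻³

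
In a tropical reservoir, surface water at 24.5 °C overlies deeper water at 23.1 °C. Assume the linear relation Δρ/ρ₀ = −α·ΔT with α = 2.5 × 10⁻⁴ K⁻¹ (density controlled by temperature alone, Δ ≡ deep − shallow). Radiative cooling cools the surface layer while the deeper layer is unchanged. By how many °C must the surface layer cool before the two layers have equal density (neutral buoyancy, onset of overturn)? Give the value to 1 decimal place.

1.4 °C

With temperature the only control, equal density requires T_surf′ = T_deep.
T_surf′ = 23.1 °C.
Cooling required: 24.5 − 23.1 = 1.4 °C.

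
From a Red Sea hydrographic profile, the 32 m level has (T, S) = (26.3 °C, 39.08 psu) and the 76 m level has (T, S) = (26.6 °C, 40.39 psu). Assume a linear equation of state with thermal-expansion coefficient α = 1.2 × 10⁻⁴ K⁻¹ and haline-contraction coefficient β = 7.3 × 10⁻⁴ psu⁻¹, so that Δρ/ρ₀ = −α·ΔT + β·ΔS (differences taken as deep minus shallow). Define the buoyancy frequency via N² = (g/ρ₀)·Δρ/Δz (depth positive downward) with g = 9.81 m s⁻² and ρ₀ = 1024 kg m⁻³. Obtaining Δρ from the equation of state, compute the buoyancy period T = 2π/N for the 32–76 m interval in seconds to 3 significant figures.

439 s

ΔT = +0.3 K, ΔS = +1.31 psu (deep − shallow).
Δρ/ρ₀ = −αΔT + βΔS = -3.60 × 10⁻⁵ + 9.563 × 10⁻⁴ = 9.203 × 10⁻⁴, so Δρ ≈ 0.9424 kg m⁻³.
N² = (g/ρ₀)·Δρ/Δz = g·(Δρ/ρ₀)/Δz = 9.81 × 9.203 × 10⁻⁴ / 44 = 2.0519 × 10⁻⁴ s⁻².
N = √(2.0519 × 10⁻⁴) = 0.014324 rad s⁻¹ → T = 2π/N = 438.65 s ≈ 439 s.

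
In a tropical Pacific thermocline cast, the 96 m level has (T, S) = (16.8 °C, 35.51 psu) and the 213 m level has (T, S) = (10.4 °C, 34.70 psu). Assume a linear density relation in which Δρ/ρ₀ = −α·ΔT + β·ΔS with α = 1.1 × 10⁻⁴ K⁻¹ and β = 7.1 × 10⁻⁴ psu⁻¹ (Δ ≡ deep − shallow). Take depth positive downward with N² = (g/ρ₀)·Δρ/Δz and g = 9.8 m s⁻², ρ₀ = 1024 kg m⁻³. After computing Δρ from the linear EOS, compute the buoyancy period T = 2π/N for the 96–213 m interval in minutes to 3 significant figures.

ΔT = -6.4 K, ΔS = -0.81 psu (deep − shallow).
Δρ/ρ₀ = −αΔT + βΔS = 7.04 × 10⁻⁴ − 5.751 × 10⁻⁴ = 1.289 × 10⁻⁴, so Δρ ≈ 0.1320 kg m⁻³.
N² = (g/ρ₀)·Δρ/Δz = g·(Δρ/ρ₀)/Δz = 9.8 × 1.289 × 10⁻⁴ / 117 = 1.0797 × 10⁻⁵ s⁻².
N = √(1.0797 × 10⁻⁵) = 3.2859 × 10⁻³ rad s⁻¹ → T = 2π/N = 1.9122 × 10³ s = 31.870 min ≈ 31.9 min.

31.9 min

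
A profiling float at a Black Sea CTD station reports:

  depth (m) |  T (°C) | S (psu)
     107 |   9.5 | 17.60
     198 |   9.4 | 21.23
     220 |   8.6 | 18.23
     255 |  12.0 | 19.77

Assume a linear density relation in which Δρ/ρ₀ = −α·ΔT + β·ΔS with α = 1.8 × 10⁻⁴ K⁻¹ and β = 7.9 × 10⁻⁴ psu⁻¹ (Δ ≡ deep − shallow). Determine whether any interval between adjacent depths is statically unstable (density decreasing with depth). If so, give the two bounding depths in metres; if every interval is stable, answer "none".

Evaluate Δρ/ρ₀ = −αΔT + βΔS across each adjacent pair:
  107–198 m: −αΔT+βΔS = −(1.8 × 10⁻⁴)(-0.1)+(7.9 × 10⁻⁴)(+3.63) = 2.9 × 10⁻³ → stable
  198–220 m: −αΔT+βΔS = −(1.8 × 10⁻⁴)(-0.8)+(7.9 × 10⁻⁴)(-3.00) = -2.2 × 10⁻³ → UNSTABLE
  220–255 m: −αΔT+βΔS = −(1.8 × 10⁻⁴)(+3.4)+(7.9 × 10⁻⁴)(+1.54) = 6.0 × 10⁻⁴ → stable
The 198–220 m interval has Δρ < 0: lighter water underlies denser water.

198–220 m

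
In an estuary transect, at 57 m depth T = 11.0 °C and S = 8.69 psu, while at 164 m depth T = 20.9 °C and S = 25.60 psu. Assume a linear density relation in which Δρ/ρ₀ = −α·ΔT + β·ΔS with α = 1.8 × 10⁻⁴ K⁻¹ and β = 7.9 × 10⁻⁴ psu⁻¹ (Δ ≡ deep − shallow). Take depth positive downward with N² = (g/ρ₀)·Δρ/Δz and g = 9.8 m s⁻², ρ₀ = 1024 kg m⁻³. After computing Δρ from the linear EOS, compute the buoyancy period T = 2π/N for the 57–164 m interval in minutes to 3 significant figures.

3.22 min

ΔT = +9.9 K, ΔS = +16.91 psu (deep − shallow).
Δρ/ρ₀ = −αΔT + βΔS = -1.782 × 10⁻³ + 0.0133589 = 0.0115769, so Δρ ≈ 11.85 kg m⁻³.
N² = (g/ρ₀)·Δρ/Δz = g·(Δρ/ρ₀)/Δz = 9.8 × 0.0115769 / 107 = 1.0603 × 10⁻³ s⁻².
N = √(1.0603 × 10⁻³) = 0.032562 rad s⁻¹ → T = 2π/N = 192.96 s = 3.2160 min ≈ 3.22 min.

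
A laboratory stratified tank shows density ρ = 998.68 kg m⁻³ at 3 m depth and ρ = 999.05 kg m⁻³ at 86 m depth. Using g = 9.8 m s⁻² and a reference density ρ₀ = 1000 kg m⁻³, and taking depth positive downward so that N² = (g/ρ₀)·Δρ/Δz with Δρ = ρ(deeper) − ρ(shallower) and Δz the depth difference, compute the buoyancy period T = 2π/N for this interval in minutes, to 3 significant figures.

15.8 min

Δρ = 999.05 − 998.68 = 0.37 kg m⁻³ over Δz = 86 − 3 = 83 m.
N² = (9.8/1000) × (0.37/83) = 4.3687 × 10⁻⁵ s⁻².
N = √(4.3687 × 10⁻⁵) = 6.6096 × 10⁻³ rad s⁻¹, so T = 2π/N = 950.62 s = 15.844 min ≈ 15.8 min.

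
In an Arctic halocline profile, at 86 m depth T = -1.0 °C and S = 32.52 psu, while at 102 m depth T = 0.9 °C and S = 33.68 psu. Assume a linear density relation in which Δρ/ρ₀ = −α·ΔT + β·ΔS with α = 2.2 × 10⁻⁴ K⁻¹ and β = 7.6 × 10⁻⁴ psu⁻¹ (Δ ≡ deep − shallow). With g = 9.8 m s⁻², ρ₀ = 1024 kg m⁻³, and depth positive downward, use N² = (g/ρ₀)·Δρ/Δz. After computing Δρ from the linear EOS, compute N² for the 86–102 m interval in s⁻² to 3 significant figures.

2.84 × 10⁻⁴ s⁻²

ΔT = +1.9 K, ΔS = +1.16 psu (deep − shallow).
Δρ/ρ₀ = −αΔT + βΔS = -4.18 × 10⁻⁴ + 8.816 × 10⁻⁴ = 4.636 × 10⁻⁴, so Δρ ≈ 0.4747 kg m⁻³.
N² = (g/ρ₀)·Δρ/Δz = g·(Δρ/ρ₀)/Δz = 9.8 × 4.636 × 10⁻⁴ / 16 = 2.8396 × 10⁻⁴ s⁻² ≈ 2.84 × 10⁻⁴ s⁻².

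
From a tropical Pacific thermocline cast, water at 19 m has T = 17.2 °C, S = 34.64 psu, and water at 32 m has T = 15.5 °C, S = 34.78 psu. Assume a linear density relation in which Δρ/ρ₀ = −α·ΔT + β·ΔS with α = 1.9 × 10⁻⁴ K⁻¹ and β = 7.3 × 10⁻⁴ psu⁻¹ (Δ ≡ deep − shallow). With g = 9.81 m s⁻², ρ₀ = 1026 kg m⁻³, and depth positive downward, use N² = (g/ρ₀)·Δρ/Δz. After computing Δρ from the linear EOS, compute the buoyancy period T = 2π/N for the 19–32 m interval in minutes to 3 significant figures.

ΔT = -1.7 K, ΔS = +0.14 psu (deep − shallow).
Δρ/ρ₀ = −αΔT + βΔS = 3.23 × 10⁻⁴ + 1.022 × 10⁻⁴ = 4.252 × 10⁻⁴, so Δρ ≈ 0.4363 kg m⁻³.
N² = (g/ρ₀)·Δρ/Δz = g·(Δρ/ρ₀)/Δz = 9.81 × 4.252 × 10⁻⁴ / 13 = 3.2086 × 10⁻⁴ s⁻².
N = √(3.2086 × 10⁻⁴) = 0.017913 rad s⁻¹ → T = 2π/N = 350.76 s = 5.8460 min ≈ 5.85 min.

5.85 min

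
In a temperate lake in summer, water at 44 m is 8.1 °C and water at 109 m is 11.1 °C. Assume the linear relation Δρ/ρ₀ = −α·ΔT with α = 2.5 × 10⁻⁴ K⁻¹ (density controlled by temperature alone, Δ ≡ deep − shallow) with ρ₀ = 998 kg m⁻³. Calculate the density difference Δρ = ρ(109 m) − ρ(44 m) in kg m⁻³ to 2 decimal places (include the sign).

-0.75 kg m⁻³

ΔT = +3.0 K, Δρ/ρ₀ = −αΔT = -7.50 × 10⁻⁴.
Δρ = 998 × (-7.50 × 10⁻⁴) = -0.75 kg m⁻³.
Negative Δρ: lighter below, statically unstable.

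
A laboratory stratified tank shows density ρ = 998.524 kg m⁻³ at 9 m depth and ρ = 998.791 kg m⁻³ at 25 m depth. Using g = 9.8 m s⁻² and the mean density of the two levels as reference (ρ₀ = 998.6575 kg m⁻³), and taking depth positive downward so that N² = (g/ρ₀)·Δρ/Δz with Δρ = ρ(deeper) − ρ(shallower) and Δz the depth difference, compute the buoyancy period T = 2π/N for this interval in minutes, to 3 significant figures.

8.18 min

Δρ = 998.791 − 998.524 = 0.267 kg m⁻³ over Δz = 25 − 9 = 16 m.
N² = (9.8/998.6575) × (0.267/16) = 1.6376 × 10⁻⁴ s⁻².
N = √(1.6376 × 10⁻⁴) = 0.012797 rad s⁻¹, so T = 2π/N = 490.99 s = 8.1832 min ≈ 8.18 min.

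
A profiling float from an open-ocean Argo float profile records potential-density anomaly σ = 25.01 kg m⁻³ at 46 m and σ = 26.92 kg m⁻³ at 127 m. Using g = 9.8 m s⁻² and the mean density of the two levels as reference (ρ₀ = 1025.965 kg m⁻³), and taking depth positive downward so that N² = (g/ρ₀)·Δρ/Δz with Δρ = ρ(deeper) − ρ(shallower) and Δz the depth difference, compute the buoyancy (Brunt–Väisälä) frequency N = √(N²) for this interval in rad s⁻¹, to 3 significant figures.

Δρ = 1026.92 − 1025.01 = 1.91 kg m⁻³ over Δz = 127 − 46 = 81 m.
N² = (9.8/1025.965) × (1.91/81) = 2.2524 × 10⁻⁴ s⁻².
N = √(2.2524 × 10⁻⁴) = 0.015008 rad s⁻¹ ≈ 0.0150 rad s⁻¹.
A positive N² confirms static stability across the interval.

0.0150 rad s⁻¹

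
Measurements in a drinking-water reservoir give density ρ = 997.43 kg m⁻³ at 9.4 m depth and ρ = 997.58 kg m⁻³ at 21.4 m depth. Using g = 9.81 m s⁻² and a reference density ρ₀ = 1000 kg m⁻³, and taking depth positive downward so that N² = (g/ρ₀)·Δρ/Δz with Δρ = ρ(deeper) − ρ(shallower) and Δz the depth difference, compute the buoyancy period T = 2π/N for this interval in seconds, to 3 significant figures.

567 s

Δρ = 997.58 − 997.43 = 0.15 kg m⁻³ over Δz = 21.4 − 9.4 = 12 m.
N² = (9.81/1000) × (0.15/12) = 1.2263 × 10⁻⁴ s⁻².
N = √(1.2263 × 10⁻⁴) = 0.011074 rad s⁻¹, so T = 2π/N = 567.38 s ≈ 567 s.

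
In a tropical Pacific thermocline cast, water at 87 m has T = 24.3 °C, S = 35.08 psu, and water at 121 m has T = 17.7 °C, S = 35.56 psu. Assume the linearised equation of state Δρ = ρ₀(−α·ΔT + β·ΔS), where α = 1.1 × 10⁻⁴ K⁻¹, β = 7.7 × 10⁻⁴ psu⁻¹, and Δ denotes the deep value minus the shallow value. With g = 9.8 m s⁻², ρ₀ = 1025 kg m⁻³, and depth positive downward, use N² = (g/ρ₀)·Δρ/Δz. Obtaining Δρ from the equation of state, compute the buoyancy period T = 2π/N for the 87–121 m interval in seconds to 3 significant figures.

ΔT = -6.6 K, ΔS = +0.48 psu (deep − shallow).
Δρ/ρ₀ = −αΔT + βΔS = 7.26 × 10⁻⁴ + 3.696 × 10⁻⁴ = 1.0956 × 10⁻³, so Δρ ≈ 1.123 kg m⁻³.
N² = (g/ρ₀)·Δρ/Δz = g·(Δρ/ρ₀)/Δz = 9.8 × 1.0956 × 10⁻³ / 34 = 3.1579 × 10⁻⁴ s⁻².
N = √(3.1579 × 10⁻⁴) = 0.017770 rad s⁻¹ → T = 2π/N = 353.58 s ≈ 354 s.

354 s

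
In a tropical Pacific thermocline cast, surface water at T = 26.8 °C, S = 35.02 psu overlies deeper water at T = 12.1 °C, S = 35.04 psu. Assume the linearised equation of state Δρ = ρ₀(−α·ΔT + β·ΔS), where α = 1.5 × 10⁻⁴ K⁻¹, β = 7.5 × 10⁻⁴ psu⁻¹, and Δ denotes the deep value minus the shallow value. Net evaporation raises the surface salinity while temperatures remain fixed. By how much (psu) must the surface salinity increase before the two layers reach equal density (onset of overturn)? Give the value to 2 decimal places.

Neutral buoyancy requires −α(T_deep − T_surf) + β(S_deep − S_surf′) = 0.
S_surf′ = S_deep − (α/β)·ΔT = 35.04 − (1.5 × 10⁻⁴/7.5 × 10⁻⁴)·(-14.7) = 37.9800 psu.
Increase required: 37.9800 − 35.02 = 2.9600 psu.

2.96 psu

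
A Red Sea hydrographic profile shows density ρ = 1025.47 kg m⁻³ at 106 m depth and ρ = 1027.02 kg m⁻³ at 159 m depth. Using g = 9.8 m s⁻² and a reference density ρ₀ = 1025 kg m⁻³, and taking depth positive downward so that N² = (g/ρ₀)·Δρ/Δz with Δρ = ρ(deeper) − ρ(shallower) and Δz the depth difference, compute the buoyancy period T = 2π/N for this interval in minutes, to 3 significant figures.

6.26 min

Δρ = 1027.02 − 1025.47 = 1.55 kg m⁻³ over Δz = 159 − 106 = 53 m.
N² = (9.8/1025) × (1.55/53) = 2.7961 × 10⁻⁴ s⁻².
N = √(2.7961 × 10⁻⁴) = 0.016722 rad s⁻¹, so T = 2π/N = 375.74 s = 6.2623 min ≈ 6.26 min.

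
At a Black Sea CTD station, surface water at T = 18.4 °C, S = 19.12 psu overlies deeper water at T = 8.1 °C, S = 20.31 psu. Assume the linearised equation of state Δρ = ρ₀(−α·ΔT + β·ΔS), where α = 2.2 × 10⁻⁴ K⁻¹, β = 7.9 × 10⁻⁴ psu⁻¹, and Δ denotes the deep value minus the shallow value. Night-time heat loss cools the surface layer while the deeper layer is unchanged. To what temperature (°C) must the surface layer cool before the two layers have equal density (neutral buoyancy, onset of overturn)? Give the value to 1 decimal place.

Neutral buoyancy requires Δρ = 0, i.e. −α(T_deep − T_surf′) + β(S_deep − S_surf) = 0.
T_surf′ = T_deep − (β/α)·ΔS = 8.1 − (7.9 × 10⁻⁴/2.2 × 10⁻⁴)·(+1.19) = 3.827 °C.
Cooling required: 18.4 − (3.827) = 14.573 °C.

3.8 °C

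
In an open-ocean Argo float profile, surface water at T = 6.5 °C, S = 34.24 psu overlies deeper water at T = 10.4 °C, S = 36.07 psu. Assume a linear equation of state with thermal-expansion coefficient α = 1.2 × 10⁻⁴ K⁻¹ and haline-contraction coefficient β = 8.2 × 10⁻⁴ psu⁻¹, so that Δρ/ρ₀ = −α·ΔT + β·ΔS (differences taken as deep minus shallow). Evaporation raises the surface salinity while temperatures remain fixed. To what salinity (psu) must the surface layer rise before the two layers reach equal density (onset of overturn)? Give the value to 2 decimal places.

35.50 psu

Neutral buoyancy requires −α(T_deep − T_surf) + β(S_deep − S_surf′) = 0.
S_surf′ = S_deep − (α/β)·ΔT = 36.07 − (1.2 × 10⁻⁴/8.2 × 10⁻⁴)·(+3.9) = 35.4993 psu.
Increase required: 35.4993 − 34.24 = 1.2593 psu.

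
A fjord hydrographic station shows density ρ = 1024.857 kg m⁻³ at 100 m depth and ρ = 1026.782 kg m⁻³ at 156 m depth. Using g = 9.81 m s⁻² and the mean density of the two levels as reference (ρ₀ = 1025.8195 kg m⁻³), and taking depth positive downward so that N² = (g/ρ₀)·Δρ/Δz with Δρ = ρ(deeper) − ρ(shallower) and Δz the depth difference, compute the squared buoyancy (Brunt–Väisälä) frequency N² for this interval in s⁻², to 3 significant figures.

Δρ = 1026.782 − 1024.857 = 1.925 kg m⁻³ over Δz = 156 − 100 = 56 m.
N² = (9.81/1025.8195) × (1.925/56) = 3.2873 × 10⁻⁴ s⁻² ≈ 3.29 × 10⁻⁴ s⁻².

3.29 × 10⁻⁴ s⁻²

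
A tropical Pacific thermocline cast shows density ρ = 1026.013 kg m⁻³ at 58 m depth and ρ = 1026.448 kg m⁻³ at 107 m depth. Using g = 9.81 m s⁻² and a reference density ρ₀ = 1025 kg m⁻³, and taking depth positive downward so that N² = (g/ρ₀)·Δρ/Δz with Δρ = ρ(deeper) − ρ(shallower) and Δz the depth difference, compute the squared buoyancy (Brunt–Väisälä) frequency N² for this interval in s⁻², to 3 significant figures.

8.50 × 10⁻⁵ s⁻²

Δρ = 1026.448 − 1026.013 = 0.435 kg m⁻³ over Δz = 107 − 58 = 49 m.
N² = (9.81/1025) × (0.435/49) = 8.4965 × 10⁻⁵ s⁻² ≈ 8.50 × 10⁻⁵ s⁻².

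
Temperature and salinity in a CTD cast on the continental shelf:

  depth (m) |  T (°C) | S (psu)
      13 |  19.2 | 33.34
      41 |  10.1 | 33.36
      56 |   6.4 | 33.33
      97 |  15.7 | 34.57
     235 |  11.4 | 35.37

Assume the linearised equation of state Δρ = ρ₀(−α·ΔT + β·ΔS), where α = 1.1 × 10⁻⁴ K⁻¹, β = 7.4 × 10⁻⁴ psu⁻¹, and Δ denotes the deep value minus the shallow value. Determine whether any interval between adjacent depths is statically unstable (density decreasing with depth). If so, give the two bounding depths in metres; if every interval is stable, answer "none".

Evaluate Δρ/ρ₀ = −αΔT + βΔS across each adjacent pair:
  13–41 m: −αΔT+βΔS = −(1.1 × 10⁻⁴)(-9.1)+(7.4 × 10⁻⁴)(+0.02) = 1.0 × 10⁻³ → stable
  41–56 m: −αΔT+βΔS = −(1.1 × 10⁻⁴)(-3.7)+(7.4 × 10⁻⁴)(-0.03) = 3.8 × 10⁻⁴ → stable
  56–97 m: −αΔT+βΔS = −(1.1 × 10⁻⁴)(+9.3)+(7.4 × 10⁻⁴)(+1.24) = -1.1 × 10⁻⁴ → UNSTABLE
  97–235 m: −αΔT+βΔS = −(1.1 × 10⁻⁴)(-4.3)+(7.4 × 10⁻⁴)(+0.80) = 1.1 × 10⁻³ → stable
The 56–97 m interval has Δρ < 0: lighter water underlies denser water.

56–97 m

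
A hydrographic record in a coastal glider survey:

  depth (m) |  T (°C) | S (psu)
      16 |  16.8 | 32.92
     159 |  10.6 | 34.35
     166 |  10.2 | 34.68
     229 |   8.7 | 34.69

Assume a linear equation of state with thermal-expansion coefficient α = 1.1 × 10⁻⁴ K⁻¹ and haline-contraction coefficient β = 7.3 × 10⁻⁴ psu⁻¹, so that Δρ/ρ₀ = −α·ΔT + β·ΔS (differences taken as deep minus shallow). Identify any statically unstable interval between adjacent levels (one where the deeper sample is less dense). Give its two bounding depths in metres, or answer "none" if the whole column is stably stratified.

Evaluate Δρ/ρ₀ = −αΔT + βΔS across each adjacent pair:
  16–159 m: −αΔT+βΔS = −(1.1 × 10⁻⁴)(-6.2)+(7.3 × 10⁻⁴)(+1.43) = 1.7 × 10⁻³ → stable
  159–166 m: −αΔT+βΔS = −(1.1 × 10⁻⁴)(-0.4)+(7.3 × 10⁻⁴)(+0.33) = 2.8 × 10⁻⁴ → stable
  166–229 m: −αΔT+βΔS = −(1.1 × 10⁻⁴)(-1.5)+(7.3 × 10⁻⁴)(+0.01) = 1.7 × 10⁻⁴ → stable
Every interval has Δρ > 0: the column is stably stratified throughout.

none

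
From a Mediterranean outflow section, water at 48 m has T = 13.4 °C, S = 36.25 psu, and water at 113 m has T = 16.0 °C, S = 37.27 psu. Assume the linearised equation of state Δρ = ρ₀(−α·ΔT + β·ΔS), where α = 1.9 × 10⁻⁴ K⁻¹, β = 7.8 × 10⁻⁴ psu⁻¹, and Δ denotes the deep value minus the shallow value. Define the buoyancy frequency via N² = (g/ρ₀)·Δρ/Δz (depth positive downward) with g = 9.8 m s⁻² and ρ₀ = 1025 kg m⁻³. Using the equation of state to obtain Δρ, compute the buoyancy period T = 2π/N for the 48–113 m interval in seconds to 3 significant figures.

ΔT = +2.6 K, ΔS = +1.02 psu (deep − shallow).
Δρ/ρ₀ = −αΔT + βΔS = -4.94 × 10⁻⁴ + 7.956 × 10⁻⁴ = 3.016 × 10⁻⁴, so Δρ ≈ 0.3091 kg m⁻³.
N² = (g/ρ₀)·Δρ/Δz = g·(Δρ/ρ₀)/Δz = 9.8 × 3.016 × 10⁻⁴ / 65 = 4.5472 × 10⁻⁵ s⁻².
N = √(4.5472 × 10⁻⁵) = 6.7433 × 10⁻³ rad s⁻¹ → T = 2π/N = 931.77 s ≈ 932 s.

932 s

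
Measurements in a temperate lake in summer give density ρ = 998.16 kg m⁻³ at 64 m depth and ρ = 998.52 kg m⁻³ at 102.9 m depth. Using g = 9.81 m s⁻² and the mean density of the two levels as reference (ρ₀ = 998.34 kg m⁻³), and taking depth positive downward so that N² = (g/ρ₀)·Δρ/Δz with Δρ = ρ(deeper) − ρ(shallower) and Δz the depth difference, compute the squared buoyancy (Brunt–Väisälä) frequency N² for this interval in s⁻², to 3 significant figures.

9.09 × 10⁻⁵ s⁻²

Δρ = 998.52 − 998.16 = 0.36 kg m⁻³ over Δz = 102.9 − 64 = 38.9 m.
N² = (9.81/998.34) × (0.36/38.9) = 9.0938 × 10⁻⁵ s⁻² ≈ 9.09 × 10⁻⁵ s⁻².
A positive N² confirms static stability across the interval.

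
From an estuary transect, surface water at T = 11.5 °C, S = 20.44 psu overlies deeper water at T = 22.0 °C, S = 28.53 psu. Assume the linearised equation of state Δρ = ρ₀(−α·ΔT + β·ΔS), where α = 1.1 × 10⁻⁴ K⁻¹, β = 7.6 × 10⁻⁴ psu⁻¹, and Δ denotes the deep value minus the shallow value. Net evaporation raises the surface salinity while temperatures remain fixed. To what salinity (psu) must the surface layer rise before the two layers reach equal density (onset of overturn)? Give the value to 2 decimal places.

Neutral buoyancy requires −α(T_deep − T_surf) + β(S_deep − S_surf′) = 0.
S_surf′ = S_deep − (α/β)·ΔT = 28.53 − (1.1 × 10⁻⁴/7.6 × 10⁻⁴)·(+10.5) = 27.0103 psu.
Increase required: 27.0103 − 20.44 = 6.5703 psu.

27.01 psu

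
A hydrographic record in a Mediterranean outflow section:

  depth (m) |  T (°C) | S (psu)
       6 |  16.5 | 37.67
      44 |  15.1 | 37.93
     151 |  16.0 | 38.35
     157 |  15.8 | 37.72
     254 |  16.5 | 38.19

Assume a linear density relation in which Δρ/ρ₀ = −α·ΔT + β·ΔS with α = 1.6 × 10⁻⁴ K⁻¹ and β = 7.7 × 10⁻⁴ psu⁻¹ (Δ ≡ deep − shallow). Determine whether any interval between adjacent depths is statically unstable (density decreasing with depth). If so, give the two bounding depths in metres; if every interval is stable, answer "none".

Evaluate Δρ/ρ₀ = −αΔT + βΔS across each adjacent pair:
  6–44 m: −αΔT+βΔS = −(1.6 × 10⁻⁴)(-1.4)+(7.7 × 10⁻⁴)(+0.26) = 4.2 × 10⁻⁴ → stable
  44–151 m: −αΔT+βΔS = −(1.6 × 10⁻⁴)(+0.9)+(7.7 × 10⁻⁴)(+0.42) = 1.8 × 10⁻⁴ → stable
  151–157 m: −αΔT+βΔS = −(1.6 × 10⁻⁴)(-0.2)+(7.7 × 10⁻⁴)(-0.63) = -4.5 × 10⁻⁴ → UNSTABLE
  157–254 m: −αΔT+βΔS = −(1.6 × 10⁻⁴)(+0.7)+(7.7 × 10⁻⁴)(+0.47) = 2.5 × 10⁻⁴ → stable
The 151–157 m interval has Δρ < 0: lighter water underlies denser water.

151–157 m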